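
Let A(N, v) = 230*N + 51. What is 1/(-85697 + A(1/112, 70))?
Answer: -56/4796061 ≈ -1.1676e-5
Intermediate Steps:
A(N, v) = 51 + 230*N
1/(-85697 + A(1/112, 70)) = 1/(-85697 + (51 + 230/112)) = 1/(-85697 + (51 + 230*(1/112))) = 1/(-85697 + (51 + 115/56)) = 1/(-85697 + 2971/56) = 1/(-4796061/56) = -56/4796061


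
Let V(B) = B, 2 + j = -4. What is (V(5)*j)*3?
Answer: -90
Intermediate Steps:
j = -6 (j = -2 - 4 = -6)
(V(5)*j)*3 = (5*(-6))*3 = -30*3 = -90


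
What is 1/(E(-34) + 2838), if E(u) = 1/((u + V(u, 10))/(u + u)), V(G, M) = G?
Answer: 1/2839 ≈ 0.00035224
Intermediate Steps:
E(u) = 1 (E(u) = 1/((u + u)/(u + u)) = 1/((2*u)/((2*u))) = 1/((2*u)*(1/(2*u))) = 1/1 = 1)
1/(E(-34) + 2838) = 1/(1 + 2838) = 1/2839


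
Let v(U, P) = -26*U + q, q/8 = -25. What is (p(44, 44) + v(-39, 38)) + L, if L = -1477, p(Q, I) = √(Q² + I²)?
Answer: -663 + 44*√2 ≈ -600.77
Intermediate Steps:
q = -200 (q = 8*(-25) = -200)
p(Q, I) = √(I² + Q²)
v(U, P) = -200 - 26*U (v(U, P) = -26*U - 200 = -200 - 26*U)
(p(44, 44) + v(-39, 38)) + L = (√(44² + 44²) + (-200 - 26*(-39))) - 1477 = (√(1936 + 1936) + (-200 + 1014)) - 1477 = (√3872 + 814) - 1477 = (44*√2 + 814) - 1477 = (814 + 44*√2) - 1477 = -663 + 44*√2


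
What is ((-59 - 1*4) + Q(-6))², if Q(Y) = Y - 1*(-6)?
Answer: 3969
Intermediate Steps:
Q(Y) = 6 + Y (Q(Y) = Y + 6 = 6 + Y)
((-59 - 1*4) + Q(-6))² = ((-59 - 1*4) + (6 - 6))² = ((-59 - 4) + 0)² = (-63 + 0)² = (-63)² = 3969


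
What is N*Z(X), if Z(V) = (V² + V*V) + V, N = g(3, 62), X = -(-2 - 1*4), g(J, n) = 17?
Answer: 1326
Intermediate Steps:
X = 6 (X = -(-2 - 4) = -1*(-6) = 6)
N = 17
Z(V) = V + 2*V² (Z(V) = (V² + V²) + V = 2*V² + V = V + 2*V²)
N*Z(X) = 17*(6*(1 + 2*6)) = 17*(6*(1 + 12)) = 17*(6*13) = 17*78 = 1326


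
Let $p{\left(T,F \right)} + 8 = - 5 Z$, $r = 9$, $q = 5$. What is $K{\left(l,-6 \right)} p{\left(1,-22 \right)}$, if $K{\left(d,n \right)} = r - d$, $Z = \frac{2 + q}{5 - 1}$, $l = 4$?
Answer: $- \frac{335}{4} \approx -83.75$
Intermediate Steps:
$Z = \frac{7}{4}$ ($Z = \frac{2 + 5}{5 - 1} = \frac{7}{4} \approx 1.75$)
$p{\left(T,F \right)} = - \frac{67}{4}$ ($p{\left(T,F \right)} = -8 - \frac{35}{4} = - \frac{67}{4}$)
$K{\left(d,n \right)} = 9 - d$
$K{\left(l,-6 \right)} p{\left(1,-22 \right)} = \left(9 - 4\right) \left(- \frac{67}{4}\right) = 5 \left(- \frac{67}{4}\right) = - \frac{335}{4}$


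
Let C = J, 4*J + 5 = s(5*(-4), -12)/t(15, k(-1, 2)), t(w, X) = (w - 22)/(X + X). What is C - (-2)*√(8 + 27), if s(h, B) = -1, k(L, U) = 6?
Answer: -23/28 + 2*√35 ≈ 11.011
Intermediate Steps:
t(w, X) = (-22 + w)/(2*X) (t(w, X) = (-22 + w)/((2*X)) = (-22 + w)*(1/(2*X)) = (-22 + w)/(2*X))
J = -23/28 (J = -5/4 + (-1/((½)*(-22 + 15)/6))/4 = -5/4 + (-1/((½)*(⅙)*(-7)))/4 = -5/4 + (-1/(-7/12))/4 = -5/4 + (-1*(-12/7))/4 = -5/4 + (¼)*(12/7) = -5/4 + 3/7 = -23/28 ≈ -0.82143)
C = -23/28 ≈ -0.82143
C - (-2)*√(8 + 27) = -23/28 - (-2)*√(8 + 27) = -23/28 - (-2)*√35 = -23/28 + 2*√35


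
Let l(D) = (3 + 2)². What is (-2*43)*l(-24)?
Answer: -2150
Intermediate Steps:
l(D) = 25 (l(D) = 5² = 25)
(-2*43)*l(-24) = -2*43*25 = -86*25 = -2150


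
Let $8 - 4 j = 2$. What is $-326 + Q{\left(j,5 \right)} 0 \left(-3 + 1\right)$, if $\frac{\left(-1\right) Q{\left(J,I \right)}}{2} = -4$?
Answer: $-326$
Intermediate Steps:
$j = \frac{3}{2}$ ($j = 2 - \frac{1}{2} = \frac{3}{2} \approx 1.5$)
$Q{\left(J,I \right)} = 8$ ($Q{\left(J,I \right)} = \left(-2\right) \left(-4\right) = 8$)
$-326 + Q{\left(j,5 \right)} 0 \left(-3 + 1\right) = -326 + 8 \cdot 0 \left(-3 + 1\right) = -326 + 0 \left(-2\right) = -326 + 0 = -326$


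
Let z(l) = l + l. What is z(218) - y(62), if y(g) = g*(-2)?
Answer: 560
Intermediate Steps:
y(g) = -2*g
z(l) = 2*l
z(218) - y(62) = 2*218 - (-2)*62 = 436 - 1*(-124) = 436 + 124 = 560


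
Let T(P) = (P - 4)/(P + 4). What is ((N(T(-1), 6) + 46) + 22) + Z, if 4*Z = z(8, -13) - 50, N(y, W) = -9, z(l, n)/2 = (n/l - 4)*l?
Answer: 24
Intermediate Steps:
T(P) = (-4 + P)/(4 + P)
z(l, n) = 2*l*(-4 + n/l) (z(l, n) = 2*((n/l - 4)*l) = 2*((-4 + n/l)*l) = 2*(l*(-4 + n/l)) = 2*l*(-4 + n/l))
Z = -35 (Z = ((-8*8 + 2*(-13)) - 50)/4 = ((-64 - 26) - 50)/4 = (-90 - 50)/4 = (¼)*(-140) = -35)
((N(T(-1), 6) + 46) + 22) + Z = ((-9 + 46) + 22) - 35 = (37 + 22) - 35 = 59 - 35 = 24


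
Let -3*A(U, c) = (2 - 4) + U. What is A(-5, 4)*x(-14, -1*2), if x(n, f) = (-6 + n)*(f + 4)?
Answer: -280/3 ≈ -93.333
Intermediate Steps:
A(U, c) = ⅔ - U/3 (A(U, c) = -((2 - 4) + U)/3 = -(-2 + U)/3 = ⅔ - U/3)
x(n, f) = (-6 + n)*(4 + f)
A(-5, 4)*x(-14, -1*2) = (⅔ - ⅓*(-5))*(-24 - (-6)*2 + 4*(-14) - 1*2*(-14)) = (⅔ + 5/3)*(-24 - 6*(-2) - 56 - 2*(-14)) = 7*(-24 + 12 - 56 + 28)/3 = (7/3)*(-40) = -280/3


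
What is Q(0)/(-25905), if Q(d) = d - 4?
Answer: 4/25905 ≈ 0.00015441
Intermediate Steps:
Q(d) = -4 + d
Q(0)/(-25905) = (-4 + 0)/(-25905) = -4*(-1/25905) = 4/25905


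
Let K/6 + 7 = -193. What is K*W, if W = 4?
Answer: -4800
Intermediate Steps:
K = -1200 (K = -42 + 6*(-193) = -42 - 1158 = -1200)
K*W = -1200*4 = -4800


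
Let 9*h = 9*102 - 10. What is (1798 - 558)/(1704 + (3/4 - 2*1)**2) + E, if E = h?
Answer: 24956972/245601 ≈ 101.62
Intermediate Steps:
h = 908/9 (h = (9*102 - 10)/9 = (918 - 10)/9 = (1/9)*908 = 908/9 ≈ 100.89)
E = 908/9 ≈ 100.89
(1798 - 558)/(1704 + (3/4 - 2*1)**2) + E = (1798 - 558)/(1704 + (3/4 - 2*1)**2) + 908/9 = 1240/(1704 + (3*(1/4) - 2)**2) + 908/9 = 1240/(1704 + (3/4 - 2)**2) + 908/9 = 1240/(1704 + (-5/4)**2) + 908/9 = 1240/(1704 + 25/16) + 908/9 = 1240/(27289/16) + 908/9 = 1240*(16/27289) + 908/9 = 19840/27289 + 908/9 = 24956972/245601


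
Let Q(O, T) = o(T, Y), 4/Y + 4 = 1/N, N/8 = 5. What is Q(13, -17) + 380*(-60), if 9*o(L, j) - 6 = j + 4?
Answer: -32625370/1431 ≈ -22799.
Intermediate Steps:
N = 40 (N = 8*5 = 40)
Y = -160/159 (Y = 4/(-4 + 1/40) = 4/(-159/40) = 4*(-40/159) = -160/159 ≈ -1.0063)
o(L, j) = 10/9 + j/9 (o(L, j) = ⅔ + (j + 4)/9 = ⅔ + (4 + j)/9 = ⅔ + (4/9 + j/9) = 10/9 + j/9)
Q(O, T) = 1430/1431 (Q(O, T) = 10/9 + (⅑)*(-160/159) = 10/9 - 160/1431 = 1430/1431)
Q(13, -17) + 380*(-60) = 1430/1431 + 380*(-60) = 1430/1431 - 22800 = -32625370/1431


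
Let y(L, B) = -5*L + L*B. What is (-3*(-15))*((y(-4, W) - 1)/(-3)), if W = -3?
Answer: -465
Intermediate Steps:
y(L, B) = -5*L + B*L
(-3*(-15))*((y(-4, W) - 1)/(-3)) = (-3*(-15))*((-4*(-5 - 3) - 1)/(-3)) = 45*((-4*(-8) - 1)*(-1/3)) = 45*((32 - 1)*(-1/3)) = 45*(31*(-1/3)) = 45*(-31/3) = -465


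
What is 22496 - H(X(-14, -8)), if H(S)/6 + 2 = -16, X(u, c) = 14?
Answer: 22604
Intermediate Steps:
H(S) = -108 (H(S) = -12 + 6*(-16) = -12 - 96 = -108)
22496 - H(X(-14, -8)) = 22496 - 1*(-108) = 22496 + 108 = 22604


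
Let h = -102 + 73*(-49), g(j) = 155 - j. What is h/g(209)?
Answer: 3679/54 ≈ 68.130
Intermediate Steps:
h = -3679 (h = -102 - 3577 = -3679)
h/g(209) = -3679/(155 - 1*209) = -3679/(155 - 209) = -3679/(-54) = -3679*(-1/54) = 3679/54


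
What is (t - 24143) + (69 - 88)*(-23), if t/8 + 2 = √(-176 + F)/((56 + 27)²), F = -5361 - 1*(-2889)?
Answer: -23722 + 16*I*√662/6889 ≈ -23722.0 + 0.059758*I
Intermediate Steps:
F = -2472 (F = -5361 + 2889 = -2472)
t = -16 + 16*I*√662/6889 (t = -16 + 8*(√(-176 - 2472)/((56 + 27)²)) = -16 + 8*(√(-2648)/(83²)) = -16 + 8*((2*I*√662)/6889) = -16 + 8*((2*I*√662)*(1/6889)) = -16 + 8*(2*I*√662/6889) = -16 + 16*I*√662/6889 ≈ -16.0 + 0.059758*I)
(t - 24143) + (69 - 88)*(-23) = ((-16 + 16*I*√662/6889) - 24143) + (69 - 88)*(-23) = (-24159 + 16*I*√662/6889) - 19*(-23) = (-24159 + 16*I*√662/6889) + 437 = -23722 + 16*I*√662/6889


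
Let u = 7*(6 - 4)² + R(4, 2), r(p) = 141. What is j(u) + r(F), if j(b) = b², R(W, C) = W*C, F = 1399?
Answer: 1437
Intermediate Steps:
R(W, C) = C*W
u = 36 (u = 7*(6 - 4)² + 2*4 = 7*2² + 8 = 7*4 + 8 = 28 + 8 = 36)
j(u) + r(F) = 36² + 141 = 1296 + 141 = 1437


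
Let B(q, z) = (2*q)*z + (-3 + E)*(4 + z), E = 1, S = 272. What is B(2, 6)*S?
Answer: 1088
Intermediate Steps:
B(q, z) = -8 - 2*z + 2*q*z (B(q, z) = (2*q)*z + (-3 + 1)*(4 + z) = 2*q*z - 2*(4 + z) = 2*q*z + (-8 - 2*z) = -8 - 2*z + 2*q*z)
B(2, 6)*S = (-8 - 2*6 + 2*2*6)*272 = (-8 - 12 + 24)*272 = 4*272 = 1088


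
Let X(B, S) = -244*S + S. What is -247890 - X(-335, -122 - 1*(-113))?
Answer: -250077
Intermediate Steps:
X(B, S) = -243*S
-247890 - X(-335, -122 - 1*(-113)) = -247890 - (-243)*(-122 - 1*(-113)) = -247890 - (-243)*(-122 + 113) = -247890 - (-243)*(-9) = -247890 - 1*2187 = -247890 - 2187 = -250077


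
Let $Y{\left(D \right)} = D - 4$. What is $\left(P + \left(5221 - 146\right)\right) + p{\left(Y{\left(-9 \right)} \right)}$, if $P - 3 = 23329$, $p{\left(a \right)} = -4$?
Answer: $28403$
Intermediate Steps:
$Y{\left(D \right)} = -4 + D$
$P = 23332$ ($P = 3 + 23329 = 23332$)
$\left(P + \left(5221 - 146\right)\right) + p{\left(Y{\left(-9 \right)} \right)} = \left(23332 + \left(5221 - 146\right)\right) - 4 = \left(23332 + 5075\right) - 4 = 28407 - 4 = 28403$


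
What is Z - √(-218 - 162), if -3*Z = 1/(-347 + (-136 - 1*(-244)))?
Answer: 1/717 - 2*I*√95 ≈ 0.0013947 - 19.494*I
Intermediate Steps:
Z = 1/717 (Z = -1/(3*(-347 + (-136 - 1*(-244)))) = -1/(3*(-347 + (-136 + 244))) = -1/(3*(-347 + 108)) = -⅓/(-239) = -⅓*(-1/239) = 1/717 ≈ 0.0013947)
Z - √(-218 - 162) = 1/717 - √(-218 - 162) = 1/717 - √(-380) = 1/717 - 2*I*√95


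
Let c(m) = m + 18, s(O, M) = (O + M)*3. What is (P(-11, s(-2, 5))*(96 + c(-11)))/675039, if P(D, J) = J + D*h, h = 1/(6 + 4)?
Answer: 8137/6750390 ≈ 0.0012054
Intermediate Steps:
h = ⅒ (h = 1/10 = ⅒ ≈ 0.10000)
s(O, M) = 3*M + 3*O (s(O, M) = (M + O)*3 = 3*M + 3*O)
P(D, J) = J + D/10 (P(D, J) = J + D*(⅒) = J + D/10)
c(m) = 18 + m
(P(-11, s(-2, 5))*(96 + c(-11)))/675039 = (((3*5 + 3*(-2)) + (⅒)*(-11))*(96 + (18 - 11)))/675039 = (((15 - 6) - 11/10)*(96 + 7))*(1/675039) = ((9 - 11/10)*103)*(1/675039) = ((79/10)*103)*(1/675039) = (8137/10)*(1/675039) = 8137/6750390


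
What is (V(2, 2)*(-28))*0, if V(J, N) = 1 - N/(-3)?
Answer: 0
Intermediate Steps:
V(J, N) = 1 + N/3 (V(J, N) = 1 - N*(-1)/3 = 1 - (-1)*N/3 = 1 + N/3)
(V(2, 2)*(-28))*0 = ((1 + (⅓)*2)*(-28))*0 = ((1 + ⅔)*(-28))*0 = ((5/3)*(-28))*0 = -140/3*0 = 0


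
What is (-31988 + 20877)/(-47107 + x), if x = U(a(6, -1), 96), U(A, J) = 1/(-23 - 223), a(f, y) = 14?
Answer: 2733306/11588323 ≈ 0.23587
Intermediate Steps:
U(A, J) = -1/246 (U(A, J) = 1/(-246) = -1/246)
x = -1/246 ≈ -0.0040650
(-31988 + 20877)/(-47107 + x) = (-31988 + 20877)/(-47107 - 1/246) = -11111/(-11588323/246) = -11111*(-246/11588323) = 2733306/11588323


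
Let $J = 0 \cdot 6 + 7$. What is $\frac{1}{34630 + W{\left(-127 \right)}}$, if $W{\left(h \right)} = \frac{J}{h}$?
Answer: $\frac{127}{4398003} \approx 2.8877 \cdot 10^{-5}$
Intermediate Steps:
$J = 7$ ($J = 0 + 7 = 7$)
$W{\left(h \right)} = \frac{7}{h}$
$\frac{1}{34630 + W{\left(-127 \right)}} = \frac{1}{34630 + \frac{7}{-127}} = \frac{1}{34630 + 7 \left(- \frac{1}{127}\right)} = \frac{1}{34630 - \frac{7}{127}} = \frac{1}{\frac{4398003}{127}} = \frac{127}{4398003}$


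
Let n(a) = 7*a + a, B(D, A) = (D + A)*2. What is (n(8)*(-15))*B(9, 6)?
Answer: -28800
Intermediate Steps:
B(D, A) = 2*A + 2*D (B(D, A) = (A + D)*2 = 2*A + 2*D)
n(a) = 8*a
(n(8)*(-15))*B(9, 6) = ((8*8)*(-15))*(2*6 + 2*9) = (64*(-15))*(12 + 18) = -960*30 = -28800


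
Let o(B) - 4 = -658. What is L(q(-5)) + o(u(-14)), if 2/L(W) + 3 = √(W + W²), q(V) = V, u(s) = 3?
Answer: -7188/11 + 4*√5/11 ≈ -652.64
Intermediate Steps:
o(B) = -654 (o(B) = 4 - 658 = -654)
L(W) = 2/(-3 + √(W + W²))
L(q(-5)) + o(u(-14)) = 2/(-3 + √(-5*(1 - 5))) - 654 = 2/(-3 + √(-5*(-4))) - 654 = 2/(-3 + √20) - 654 = 2/(-3 + 2*√5) - 654 = -654 + 2/(-3 + 2*√5)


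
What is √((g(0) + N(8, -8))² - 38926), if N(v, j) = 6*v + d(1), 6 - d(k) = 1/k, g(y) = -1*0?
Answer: 3*I*√4013 ≈ 190.04*I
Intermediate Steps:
g(y) = 0
d(k) = 6 - 1/k
N(v, j) = 5 + 6*v (N(v, j) = 6*v + (6 - 1/1) = 6*v + (6 - 1*1) = 6*v + (6 - 1) = 6*v + 5 = 5 + 6*v)
√((g(0) + N(8, -8))² - 38926) = √((0 + (5 + 6*8))² - 38926) = √((0 + (5 + 48))² - 38926) = √((0 + 53)² - 38926) = √(53² - 38926) = √(2809 - 38926) = √(-36117) = 3*I*√4013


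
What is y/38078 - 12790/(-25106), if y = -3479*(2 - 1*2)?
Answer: 6395/12553 ≈ 0.50944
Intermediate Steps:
y = 0 (y = -3479*(2 - 2) = -3479*0 = 0)
y/38078 - 12790/(-25106) = 0/38078 - 12790/(-25106) = 0*(1/38078) - 12790*(-1/25106) = 0 + 6395/12553 = 6395/12553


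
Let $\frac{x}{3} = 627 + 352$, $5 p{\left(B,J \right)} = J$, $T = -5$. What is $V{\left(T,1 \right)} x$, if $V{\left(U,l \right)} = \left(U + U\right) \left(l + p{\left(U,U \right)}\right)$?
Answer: $0$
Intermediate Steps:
$p{\left(B,J \right)} = \frac{J}{5}$
$V{\left(U,l \right)} = 2 U \left(l + \frac{U}{5}\right)$ ($V{\left(U,l \right)} = \left(U + U\right) \left(l + \frac{U}{5}\right) = 2 U \left(l + \frac{U}{5}\right)$)
$x = 2937$ ($x = 3 \left(627 + 352\right) = 3 \cdot 979 = 2937$)
$V{\left(T,1 \right)} x = \frac{2}{5} \left(-5\right) \left(-5 + 5 \cdot 1\right) 2937 = \frac{2}{5} \left(-5\right) \left(-5 + 5\right) 2937 = \frac{2}{5} \left(-5\right) 0 \cdot 2937 = 0 \cdot 2937 = 0$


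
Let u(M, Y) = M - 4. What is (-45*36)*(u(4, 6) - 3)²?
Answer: -14580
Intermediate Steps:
u(M, Y) = -4 + M
(-45*36)*(u(4, 6) - 3)² = (-45*36)*((-4 + 4) - 3)² = -1620*(0 - 3)² = -1620*(-3)² = -1620*9 = -14580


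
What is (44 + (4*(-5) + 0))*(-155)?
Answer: -3720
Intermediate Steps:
(44 + (4*(-5) + 0))*(-155) = (44 + (-20 + 0))*(-155) = (44 - 20)*(-155) = 24*(-155) = -3720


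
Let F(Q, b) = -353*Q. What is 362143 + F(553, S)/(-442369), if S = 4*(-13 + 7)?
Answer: 160201031976/442369 ≈ 3.6214e+5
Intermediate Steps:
S = -24 (S = 4*(-6) = -24)
362143 + F(553, S)/(-442369) = 362143 - 353*553/(-442369) = 362143 - 195209*(-1/442369) = 362143 + 195209/442369 = 160201031976/442369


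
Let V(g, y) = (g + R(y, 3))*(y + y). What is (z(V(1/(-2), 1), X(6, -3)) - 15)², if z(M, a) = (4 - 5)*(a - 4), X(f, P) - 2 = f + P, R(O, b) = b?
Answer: 256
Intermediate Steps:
X(f, P) = 2 + P + f (X(f, P) = 2 + (f + P) = 2 + (P + f) = 2 + P + f)
V(g, y) = 2*y*(3 + g) (V(g, y) = (g + 3)*(y + y) = (3 + g)*(2*y) = 2*y*(3 + g))
z(M, a) = 4 - a (z(M, a) = -(-4 + a) = 4 - a)
(z(V(1/(-2), 1), X(6, -3)) - 15)² = ((4 - (2 - 3 + 6)) - 15)² = ((4 - 1*5) - 15)² = ((4 - 5) - 15)² = (-1 - 15)² = (-16)² = 256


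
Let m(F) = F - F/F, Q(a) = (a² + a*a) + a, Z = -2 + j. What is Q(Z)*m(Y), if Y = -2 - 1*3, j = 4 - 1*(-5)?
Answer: -630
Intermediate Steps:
j = 9 (j = 4 + 5 = 9)
Z = 7 (Z = -2 + 9 = 7)
Y = -5 (Y = -2 - 3 = -5)
Q(a) = a + 2*a² (Q(a) = (a² + a²) + a = 2*a² + a = a + 2*a²)
m(F) = -1 + F (m(F) = F - 1*1 = F - 1 = -1 + F)
Q(Z)*m(Y) = (7*(1 + 2*7))*(-1 - 5) = (7*(1 + 14))*(-6) = (7*15)*(-6) = 105*(-6) = -630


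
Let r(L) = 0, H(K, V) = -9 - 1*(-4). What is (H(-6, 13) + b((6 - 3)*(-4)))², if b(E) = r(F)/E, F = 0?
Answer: 25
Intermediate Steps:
H(K, V) = -5 (H(K, V) = -9 + 4 = -5)
b(E) = 0 (b(E) = 0/E = 0)
(H(-6, 13) + b((6 - 3)*(-4)))² = (-5 + 0)² = (-5)² = 25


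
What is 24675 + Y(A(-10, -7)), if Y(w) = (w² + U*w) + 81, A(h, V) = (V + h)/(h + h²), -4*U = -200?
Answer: 200447389/8100 ≈ 24747.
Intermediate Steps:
U = 50 (U = -¼*(-200) = 50)
A(h, V) = (V + h)/(h + h²)
Y(w) = 81 + w² + 50*w (Y(w) = (w² + 50*w) + 81 = 81 + w² + 50*w)
24675 + Y(A(-10, -7)) = 24675 + (81 + ((-7 - 10)/((-10)*(1 - 10)))² + 50*((-7 - 10)/((-10)*(1 - 10)))) = 24675 + (81 + (-⅒*(-17)/(-9))² + 50*(-⅒*(-17)/(-9))) = 24675 + (81 + (-⅒*(-⅑)*(-17))² + 50*(-⅒*(-⅑)*(-17))) = 24675 + (81 + (-17/90)² + 50*(-17/90)) = 24675 + (81 + 289/8100 - 85/9) = 24675 + 579889/8100 = 200447389/8100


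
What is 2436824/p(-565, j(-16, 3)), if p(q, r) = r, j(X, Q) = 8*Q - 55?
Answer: -2436824/31 ≈ -78607.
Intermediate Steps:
j(X, Q) = -55 + 8*Q
2436824/p(-565, j(-16, 3)) = 2436824/(-55 + 8*3) = 2436824/(-55 + 24) = 2436824/(-31) = 2436824*(-1/31) = -2436824/31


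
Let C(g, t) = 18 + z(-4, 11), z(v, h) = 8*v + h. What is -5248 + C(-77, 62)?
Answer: -5251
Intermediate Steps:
z(v, h) = h + 8*v
C(g, t) = -3 (C(g, t) = 18 + (11 + 8*(-4)) = 18 + (11 - 32) = 18 - 21 = -3)
-5248 + C(-77, 62) = -5248 - 3 = -5251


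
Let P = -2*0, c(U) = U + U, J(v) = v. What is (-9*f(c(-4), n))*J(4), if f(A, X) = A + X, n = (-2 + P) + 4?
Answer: 216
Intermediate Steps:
c(U) = 2*U
P = 0
n = 2 (n = (-2 + 0) + 4 = -2 + 4 = 2)
(-9*f(c(-4), n))*J(4) = -9*(2*(-4) + 2)*4 = -9*(-8 + 2)*4 = -9*(-6)*4 = 54*4 = 216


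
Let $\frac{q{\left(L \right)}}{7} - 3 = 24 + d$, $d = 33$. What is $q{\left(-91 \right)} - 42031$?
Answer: $-41611$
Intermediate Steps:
$q{\left(L \right)} = 420$ ($q{\left(L \right)} = 21 + 7 \left(24 + 33\right) = 21 + 7 \cdot 57 = 21 + 399 = 420$)
$q{\left(-91 \right)} - 42031 = 420 - 42031 = -41611$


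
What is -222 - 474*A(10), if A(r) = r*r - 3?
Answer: -46200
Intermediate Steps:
A(r) = -3 + r² (A(r) = r² - 3 = -3 + r²)
-222 - 474*A(10) = -222 - 474*(-3 + 10²) = -222 - 474*(-3 + 100) = -222 - 474*97 = -222 - 45978 = -46200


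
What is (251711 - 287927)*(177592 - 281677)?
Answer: 3769542360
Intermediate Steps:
(251711 - 287927)*(177592 - 281677) = -36216*(-104085) = 3769542360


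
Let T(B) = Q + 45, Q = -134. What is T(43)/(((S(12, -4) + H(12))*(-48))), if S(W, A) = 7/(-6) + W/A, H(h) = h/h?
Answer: -89/152 ≈ -0.58553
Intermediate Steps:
H(h) = 1
S(W, A) = -7/6 + W/A (S(W, A) = 7*(-1/6) + W/A = -7/6 + W/A)
T(B) = -89 (T(B) = -134 + 45 = -89)
T(43)/(((S(12, -4) + H(12))*(-48))) = -89*(-1/(48*((-7/6 + 12/(-4)) + 1))) = -89*(-1/(48*((-7/6 + 12*(-1/4)) + 1))) = -89*(-1/(48*((-7/6 - 3) + 1))) = -89*(-1/(48*(-25/6 + 1))) = -89/((-19/6*(-48))) = -89/152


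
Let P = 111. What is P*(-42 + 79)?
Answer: 4107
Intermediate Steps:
P*(-42 + 79) = 111*(-42 + 79) = 111*37 = 4107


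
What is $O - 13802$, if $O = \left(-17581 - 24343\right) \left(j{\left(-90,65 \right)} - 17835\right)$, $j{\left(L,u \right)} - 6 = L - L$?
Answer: $747449194$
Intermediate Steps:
$j{\left(L,u \right)} = 6$ ($j{\left(L,u \right)} = 6 + \left(L - L\right) = 6 + 0 = 6$)
$O = 747462996$ ($O = \left(-17581 - 24343\right) \left(6 - 17835\right) = \left(-41924\right) \left(-17829\right) = 747462996$)
$O - 13802 = 747462996 - 13802 = 747449194$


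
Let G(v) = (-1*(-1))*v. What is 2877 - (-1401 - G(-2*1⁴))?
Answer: 4276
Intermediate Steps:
G(v) = v (G(v) = 1*v = v)
2877 - (-1401 - G(-2*1⁴)) = 2877 - (-1401 - (-2)*1⁴) = 2877 - (-1401 - (-2)) = 2877 - (-1401 - 1*(-2)) = 2877 - (-1401 + 2) = 2877 - 1*(-1399) = 2877 + 1399 = 4276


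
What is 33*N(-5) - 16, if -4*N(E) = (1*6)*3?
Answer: -329/2 ≈ -164.50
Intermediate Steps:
N(E) = -9/2 (N(E) = -1*6*3/4 = -3*3/2 = -¼*18 = -9/2)
33*N(-5) - 16 = 33*(-9/2) - 16 = -297/2 - 16 = -329/2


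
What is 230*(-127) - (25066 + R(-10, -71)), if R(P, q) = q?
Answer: -54205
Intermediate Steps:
230*(-127) - (25066 + R(-10, -71)) = 230*(-127) - (25066 - 71) = -29210 - 1*24995 = -29210 - 24995 = -54205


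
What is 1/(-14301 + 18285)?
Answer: 1/3984 ≈ 0.00025100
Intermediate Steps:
1/(-14301 + 18285) = 1/3984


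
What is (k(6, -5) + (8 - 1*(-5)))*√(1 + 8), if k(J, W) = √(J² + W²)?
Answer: 39 + 3*√61 ≈ 62.431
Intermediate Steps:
(k(6, -5) + (8 - 1*(-5)))*√(1 + 8) = (√(6² + (-5)²) + (8 - 1*(-5)))*√(1 + 8) = (√(36 + 25) + (8 + 5))*√9 = (√61 + 13)*3 = (13 + √61)*3 = 39 + 3*√61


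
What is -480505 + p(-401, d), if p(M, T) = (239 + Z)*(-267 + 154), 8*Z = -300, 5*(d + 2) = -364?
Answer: -1006549/2 ≈ -5.0327e+5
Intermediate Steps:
d = -374/5 (d = -2 + (1/5)*(-364) = -2 - 364/5 = -374/5 ≈ -74.800)
Z = -75/2 (Z = (1/8)*(-300) = -75/2 ≈ -37.500)
p(M, T) = -45539/2 (p(M, T) = (239 - 75/2)*(-267 + 154) = (403/2)*(-113) = -45539/2)
-480505 + p(-401, d) = -480505 - 45539/2 = -1006549/2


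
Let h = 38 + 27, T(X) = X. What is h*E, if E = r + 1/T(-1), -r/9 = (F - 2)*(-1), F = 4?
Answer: 1105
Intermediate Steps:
r = 18 (r = -9*(4 - 2)*(-1) = -18*(-1) = -9*(-2) = 18)
E = 17 (E = 18 + 1/(-1) = 18 - 1 = 17)
h = 65
h*E = 65*17 = 1105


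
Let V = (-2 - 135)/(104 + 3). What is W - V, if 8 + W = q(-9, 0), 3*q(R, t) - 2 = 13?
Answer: -184/107 ≈ -1.7196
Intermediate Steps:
q(R, t) = 5 (q(R, t) = ⅔ + (⅓)*13 = ⅔ + 13/3 = 5)
W = -3 (W = -8 + 5 = -3)
V = -137/107 ≈ -1.2804
W - V = -3 - 1*(-137/107) = -3 + 137/107 = -184/107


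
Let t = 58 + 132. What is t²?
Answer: 36100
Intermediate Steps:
t = 190
t² = 190² = 36100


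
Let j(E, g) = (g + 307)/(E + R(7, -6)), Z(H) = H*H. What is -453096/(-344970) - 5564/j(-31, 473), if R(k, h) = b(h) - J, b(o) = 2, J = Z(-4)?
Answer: 6177137/19165 ≈ 322.31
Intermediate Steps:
Z(H) = H²
J = 16 (J = (-4)² = 16)
R(k, h) = -14 (R(k, h) = 2 - 1*16 = 2 - 16 = -14)
j(E, g) = (307 + g)/(-14 + E) (j(E, g) = (g + 307)/(E - 14) = (307 + g)/(-14 + E))
-453096/(-344970) - 5564/j(-31, 473) = -453096/(-344970) - 5564*(-14 - 31)/(307 + 473) = -453096*(-1/344970) - 5564/(780/(-45)) = 25172/19165 - 5564/((-1/45*780)) = 25172/19165 - 5564/(-52/3) = 25172/19165 - 5564*(-3/52) = 25172/19165 + 321 = 6177137/19165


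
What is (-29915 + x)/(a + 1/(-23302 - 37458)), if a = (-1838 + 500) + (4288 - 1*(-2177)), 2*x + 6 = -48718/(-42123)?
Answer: -76570454081800/13122010329837 ≈ -5.8353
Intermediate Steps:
x = -102010/42123 (x = -3 + (-48718/(-42123))/2 = -3 + (-48718*(-1/42123))/2 = -3 + (½)*(48718/42123) = -3 + 24359/42123 = -102010/42123 ≈ -2.4217)
a = 5127 (a = -1338 + (4288 + 2177) = -1338 + 6465 = 5127)
(-29915 + x)/(a + 1/(-23302 - 37458)) = (-29915 - 102010/42123)/(5127 + 1/(-23302 - 37458)) = -1260211555/(42123*(5127 + 1/(-60760))) = -1260211555/(42123*(5127 - 1/60760)) = -1260211555/(42123*311516519/60760) = -1260211555/42123*60760/311516519 = -76570454081800/13122010329837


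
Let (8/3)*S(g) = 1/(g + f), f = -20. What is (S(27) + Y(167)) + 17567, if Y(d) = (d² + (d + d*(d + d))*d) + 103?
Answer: 525748947/56 ≈ 9.3884e+6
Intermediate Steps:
S(g) = 3/(8*(-20 + g)) (S(g) = 3/(8*(g - 20)) = 3/(8*(-20 + g)))
Y(d) = 103 + d² + d*(d + 2*d²) (Y(d) = (d² + (d + d*(2*d))*d) + 103 = (d² + (d + 2*d²)*d) + 103 = (d² + d*(d + 2*d²)) + 103 = 103 + d² + d*(d + 2*d²))
(S(27) + Y(167)) + 17567 = (3/(8*(-20 + 27)) + (103 + 2*167² + 2*167³)) + 17567 = ((3/8)/7 + (103 + 2*27889 + 2*4657463)) + 17567 = ((3/8)*(⅐) + (103 + 55778 + 9314926)) + 17567 = (3/56 + 9370807) + 17567 = 524765195/56 + 17567 = 525748947/56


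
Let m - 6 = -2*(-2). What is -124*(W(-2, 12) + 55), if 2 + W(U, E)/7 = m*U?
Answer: 12276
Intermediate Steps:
m = 10 (m = 6 - 2*(-2) = 6 + 4 = 10)
W(U, E) = -14 + 70*U (W(U, E) = -14 + 7*(10*U) = -14 + 70*U)
-124*(W(-2, 12) + 55) = -124*((-14 + 70*(-2)) + 55) = -124*((-14 - 140) + 55) = -124*(-154 + 55) = -124*(-99) = 12276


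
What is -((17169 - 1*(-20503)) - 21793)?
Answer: -15879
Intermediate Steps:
-((17169 - 1*(-20503)) - 21793) = -((17169 + 20503) - 21793) = -(37672 - 21793) = -1*15879 = -15879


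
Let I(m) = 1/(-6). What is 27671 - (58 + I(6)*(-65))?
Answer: 165613/6 ≈ 27602.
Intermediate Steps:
I(m) = -⅙
27671 - (58 + I(6)*(-65)) = 27671 - (58 - ⅙*(-65)) = 27671 - (58 + 65/6) = 27671 - 1*413/6 = 27671 - 413/6 = 165613/6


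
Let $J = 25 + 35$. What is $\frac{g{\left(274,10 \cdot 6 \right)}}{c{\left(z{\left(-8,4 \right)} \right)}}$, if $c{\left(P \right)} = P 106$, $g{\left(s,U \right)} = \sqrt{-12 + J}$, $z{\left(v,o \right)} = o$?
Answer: $\frac{\sqrt{3}}{106} \approx 0.01634$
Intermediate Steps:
$J = 60$
$g{\left(s,U \right)} = 4 \sqrt{3}$ ($g{\left(s,U \right)} = \sqrt{-12 + 60} = \sqrt{48} = 4 \sqrt{3}$)
$c{\left(P \right)} = 106 P$
$\frac{g{\left(274,10 \cdot 6 \right)}}{c{\left(z{\left(-8,4 \right)} \right)}} = \frac{4 \sqrt{3}}{106 \cdot 4} = \frac{4 \sqrt{3}}{424} = 4 \sqrt{3} \cdot \frac{1}{424} = \frac{\sqrt{3}}{106}$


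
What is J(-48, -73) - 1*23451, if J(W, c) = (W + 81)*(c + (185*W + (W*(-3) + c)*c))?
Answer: -489939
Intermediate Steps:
J(W, c) = (81 + W)*(c + 185*W + c*(c - 3*W)) (J(W, c) = (81 + W)*(c + (185*W + (-3*W + c)*c)) = (81 + W)*(c + (185*W + (c - 3*W)*c)) = (81 + W)*(c + (185*W + c*(c - 3*W))) = (81 + W)*(c + 185*W + c*(c - 3*W)))
J(-48, -73) - 1*23451 = (81*(-73) + 81*(-73)² + 185*(-48)² + 14985*(-48) - 48*(-73)² - 242*(-48)*(-73) - 3*(-73)*(-48)²) - 1*23451 = (-5913 + 81*5329 + 185*2304 - 719280 - 48*5329 - 847968 - 3*(-73)*2304) - 23451 = (-5913 + 431649 + 426240 - 719280 - 255792 - 847968 + 504576) - 23451 = -466488 - 23451 = -489939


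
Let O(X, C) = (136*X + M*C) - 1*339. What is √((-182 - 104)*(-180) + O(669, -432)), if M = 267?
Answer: √26781 ≈ 163.65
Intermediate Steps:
O(X, C) = -339 + 136*X + 267*C (O(X, C) = (136*X + 267*C) - 1*339 = (136*X + 267*C) - 339 = -339 + 136*X + 267*C)
√((-182 - 104)*(-180) + O(669, -432)) = √((-182 - 104)*(-180) + (-339 + 136*669 + 267*(-432))) = √(-286*(-180) + (-339 + 90984 - 115344)) = √(51480 - 24699) = √26781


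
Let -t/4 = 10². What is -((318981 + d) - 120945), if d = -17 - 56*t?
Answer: -220419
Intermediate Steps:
t = -400 (t = -4*10² = -4*100 = -400)
d = 22383 (d = -17 - 56*(-400) = -17 + 22400 = 22383)
-((318981 + d) - 120945) = -((318981 + 22383) - 120945) = -(341364 - 120945) = -1*220419 = -220419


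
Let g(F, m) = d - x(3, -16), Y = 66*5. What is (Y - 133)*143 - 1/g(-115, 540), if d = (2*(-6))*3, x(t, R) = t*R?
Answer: 338051/12 ≈ 28171.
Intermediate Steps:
x(t, R) = R*t
d = -36 (d = -12*3 = -36)
Y = 330
g(F, m) = 12 (g(F, m) = -36 - (-16)*3 = -36 - 1*(-48) = -36 + 48 = 12)
(Y - 133)*143 - 1/g(-115, 540) = (330 - 133)*143 - 1/12 = 197*143 - 1*1/12 = 28171 - 1/12 = 338051/12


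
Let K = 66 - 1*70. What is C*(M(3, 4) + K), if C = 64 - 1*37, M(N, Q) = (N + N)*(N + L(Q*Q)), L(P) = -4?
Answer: -270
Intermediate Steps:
K = -4 (K = 66 - 70 = -4)
M(N, Q) = 2*N*(-4 + N) (M(N, Q) = (N + N)*(N - 4) = (2*N)*(-4 + N) = 2*N*(-4 + N))
C = 27 (C = 64 - 37 = 27)
C*(M(3, 4) + K) = 27*(2*3*(-4 + 3) - 4) = 27*(2*3*(-1) - 4) = 27*(-6 - 4) = 27*(-10) = -270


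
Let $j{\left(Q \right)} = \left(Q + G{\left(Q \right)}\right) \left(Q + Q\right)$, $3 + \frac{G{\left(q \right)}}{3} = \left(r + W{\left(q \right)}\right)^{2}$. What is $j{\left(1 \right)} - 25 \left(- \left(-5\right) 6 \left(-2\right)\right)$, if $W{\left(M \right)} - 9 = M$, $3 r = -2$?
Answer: $\frac{6020}{3} \approx 2006.7$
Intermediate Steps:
$r = - \frac{2}{3}$ ($r = \frac{1}{3} \left(-2\right) = - \frac{2}{3} \approx -0.66667$)
$W{\left(M \right)} = 9 + M$
$G{\left(q \right)} = -9 + 3 \left(\frac{25}{3} + q\right)^{2}$ ($G{\left(q \right)} = -9 + 3 \left(- \frac{2}{3} + \left(9 + q\right)\right)^{2} = -9 + 3 \left(\frac{25}{3} + q\right)^{2}$)
$j{\left(Q \right)} = 2 Q \left(-9 + Q + \frac{\left(25 + 3 Q\right)^{2}}{3}\right)$ ($j{\left(Q \right)} = \left(Q + \left(-9 + \frac{\left(25 + 3 Q\right)^{2}}{3}\right)\right) \left(Q + Q\right) = \left(-9 + Q + \frac{\left(25 + 3 Q\right)^{2}}{3}\right) 2 Q = 2 Q \left(-9 + Q + \frac{\left(25 + 3 Q\right)^{2}}{3}\right)$)
$j{\left(1 \right)} - 25 \left(- \left(-5\right) 6 \left(-2\right)\right) = \frac{2}{3} \cdot 1 \left(598 + 9 \cdot 1^{2} + 153 \cdot 1\right) - 25 \left(- \left(-5\right) 6 \left(-2\right)\right) = \frac{2}{3} \cdot 1 \left(598 + 9 \cdot 1 + 153\right) - 25 \left(- \left(-30\right) \left(-2\right)\right) = \frac{2}{3} \cdot 1 \left(598 + 9 + 153\right) - 25 \left(\left(-1\right) 60\right) = \frac{2}{3} \cdot 1 \cdot 760 - -1500 = \frac{1520}{3} + 1500 = \frac{6020}{3}$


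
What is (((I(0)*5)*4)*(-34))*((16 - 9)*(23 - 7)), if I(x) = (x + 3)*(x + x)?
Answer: 0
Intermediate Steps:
I(x) = 2*x*(3 + x) (I(x) = (3 + x)*(2*x) = 2*x*(3 + x))
(((I(0)*5)*4)*(-34))*((16 - 9)*(23 - 7)) = ((((2*0*(3 + 0))*5)*4)*(-34))*((16 - 9)*(23 - 7)) = ((((2*0*3)*5)*4)*(-34))*(7*16) = (((0*5)*4)*(-34))*112 = ((0*4)*(-34))*112 = (0*(-34))*112 = 0*112 = 0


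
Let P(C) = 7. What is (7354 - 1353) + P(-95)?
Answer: 6008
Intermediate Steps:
(7354 - 1353) + P(-95) = (7354 - 1353) + 7 = 6001 + 7 = 6008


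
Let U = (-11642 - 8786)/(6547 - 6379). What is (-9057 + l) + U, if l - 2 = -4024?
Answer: -554425/42 ≈ -13201.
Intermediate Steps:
l = -4022 (l = 2 - 4024 = -4022)
U = -5107/42 (U = -20428/168 = -20428*1/168 = -5107/42 ≈ -121.60)
(-9057 + l) + U = (-9057 - 4022) - 5107/42 = -13079 - 5107/42 = -554425/42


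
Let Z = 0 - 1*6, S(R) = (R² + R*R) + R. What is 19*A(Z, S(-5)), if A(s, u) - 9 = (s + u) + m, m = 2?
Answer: 950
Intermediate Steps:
S(R) = R + 2*R² (S(R) = (R² + R²) + R = 2*R² + R = R + 2*R²)
Z = -6 (Z = 0 - 6 = -6)
A(s, u) = 11 + s + u (A(s, u) = 9 + ((s + u) + 2) = 9 + (2 + s + u) = 11 + s + u)
19*A(Z, S(-5)) = 19*(11 - 6 - 5*(1 + 2*(-5))) = 19*(11 - 6 - 5*(1 - 10)) = 19*(11 - 6 - 5*(-9)) = 19*(11 - 6 + 45) = 19*50 = 950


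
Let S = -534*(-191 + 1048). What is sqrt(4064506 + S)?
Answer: 2*sqrt(901717) ≈ 1899.2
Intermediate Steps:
S = -457638 (S = -534*857 = -457638)
sqrt(4064506 + S) = sqrt(4064506 - 457638) = sqrt(3606868) = 2*sqrt(901717)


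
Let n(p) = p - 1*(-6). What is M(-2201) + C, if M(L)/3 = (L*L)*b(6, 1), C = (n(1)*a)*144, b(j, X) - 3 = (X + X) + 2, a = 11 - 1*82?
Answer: 101660853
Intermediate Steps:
a = -71 (a = 11 - 82 = -71)
n(p) = 6 + p (n(p) = p + 6 = 6 + p)
b(j, X) = 5 + 2*X (b(j, X) = 3 + ((X + X) + 2) = 3 + (2*X + 2) = 3 + (2 + 2*X) = 5 + 2*X)
C = -71568 (C = ((6 + 1)*(-71))*144 = (7*(-71))*144 = -497*144 = -71568)
M(L) = 21*L² (M(L) = 3*((L*L)*(5 + 2*1)) = 3*(L²*(5 + 2)) = 3*(L²*7) = 3*(7*L²) = 21*L²)
M(-2201) + C = 21*(-2201)² - 71568 = 21*4844401 - 71568 = 101732421 - 71568 = 101660853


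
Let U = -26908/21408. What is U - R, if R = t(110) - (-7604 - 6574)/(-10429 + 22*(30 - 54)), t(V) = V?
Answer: -6448432123/58641864 ≈ -109.96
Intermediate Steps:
U = -6727/5352 (U = -26908*1/21408 = -6727/5352 ≈ -1.2569)
R = 1191092/10957 (R = 110 - (-7604 - 6574)/(-10429 + 22*(30 - 54)) = 110 - (-14178)/(-10429 + 22*(-24)) = 110 - (-14178)/(-10429 - 528) = 110 - (-14178)/(-10957) = 110 - (-14178)*(-1)/10957 = 110 - 1*14178/10957 = 110 - 14178/10957 = 1191092/10957 ≈ 108.71)
U - R = -6727/5352 - 1*1191092/10957 = -6727/5352 - 1191092/10957 = -6448432123/58641864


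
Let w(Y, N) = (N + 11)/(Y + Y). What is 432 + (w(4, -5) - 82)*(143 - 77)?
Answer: -9861/2 ≈ -4930.5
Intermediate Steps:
w(Y, N) = (11 + N)/(2*Y) (w(Y, N) = (11 + N)/((2*Y)) = (11 + N)*(1/(2*Y)) = (11 + N)/(2*Y))
432 + (w(4, -5) - 82)*(143 - 77) = 432 + ((½)*(11 - 5)/4 - 82)*(143 - 77) = 432 + ((½)*(¼)*6 - 82)*66 = 432 + (¾ - 82)*66 = 432 - 325/4*66 = 432 - 10725/2 = -9861/2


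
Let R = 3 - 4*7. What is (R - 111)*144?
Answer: -19584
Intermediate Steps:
R = -25 (R = 3 - 28 = -25)
(R - 111)*144 = (-25 - 111)*144 = -136*144 = -19584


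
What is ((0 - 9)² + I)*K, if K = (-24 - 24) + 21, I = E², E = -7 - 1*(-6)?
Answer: -2214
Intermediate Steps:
E = -1 (E = -7 + 6 = -1)
I = 1 (I = (-1)² = 1)
K = -27 (K = -48 + 21 = -27)
((0 - 9)² + I)*K = ((0 - 9)² + 1)*(-27) = ((-9)² + 1)*(-27) = (81 + 1)*(-27) = 82*(-27) = -2214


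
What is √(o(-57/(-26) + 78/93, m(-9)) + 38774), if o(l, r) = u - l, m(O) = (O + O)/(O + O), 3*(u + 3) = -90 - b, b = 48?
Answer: √25155185042/806 ≈ 196.78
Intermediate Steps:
u = -49 (u = -3 + (-90 - 1*48)/3 = -3 + (-90 - 48)/3 = -3 + (⅓)*(-138) = -3 - 46 = -49)
m(O) = 1 (m(O) = (2*O)/((2*O)) = (2*O)*(1/(2*O)) = 1)
o(l, r) = -49 - l
√(o(-57/(-26) + 78/93, m(-9)) + 38774) = √((-49 - (-57/(-26) + 78/93)) + 38774) = √((-49 - (-57*(-1/26) + 78*(1/93))) + 38774) = √((-49 - (57/26 + 26/31)) + 38774) = √((-49 - 1*2443/806) + 38774) = √((-49 - 2443/806) + 38774) = √(-41937/806 + 38774) = √(31209907/806) = √25155185042/806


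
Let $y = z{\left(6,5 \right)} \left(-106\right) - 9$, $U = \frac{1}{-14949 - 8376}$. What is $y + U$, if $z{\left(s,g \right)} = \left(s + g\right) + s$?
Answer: $- \frac{42241576}{23325} \approx -1811.0$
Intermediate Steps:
$z{\left(s,g \right)} = g + 2 s$ ($z{\left(s,g \right)} = \left(g + s\right) + s = g + 2 s$)
$U = - \frac{1}{23325}$ ($U = \frac{1}{-23325} = - \frac{1}{23325} \approx -4.2872 \cdot 10^{-5}$)
$y = -1811$ ($y = \left(5 + 2 \cdot 6\right) \left(-106\right) - 9 = \left(5 + 12\right) \left(-106\right) - 9 = 17 \left(-106\right) - 9 = -1802 - 9 = -1811$)
$y + U = -1811 - \frac{1}{23325} = - \frac{42241576}{23325}$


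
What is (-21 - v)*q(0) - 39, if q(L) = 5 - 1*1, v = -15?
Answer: -63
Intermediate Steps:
q(L) = 4 (q(L) = 5 - 1 = 4)
(-21 - v)*q(0) - 39 = (-21 - 1*(-15))*4 - 39 = (-21 + 15)*4 - 39 = -6*4 - 39 = -24 - 39 = -63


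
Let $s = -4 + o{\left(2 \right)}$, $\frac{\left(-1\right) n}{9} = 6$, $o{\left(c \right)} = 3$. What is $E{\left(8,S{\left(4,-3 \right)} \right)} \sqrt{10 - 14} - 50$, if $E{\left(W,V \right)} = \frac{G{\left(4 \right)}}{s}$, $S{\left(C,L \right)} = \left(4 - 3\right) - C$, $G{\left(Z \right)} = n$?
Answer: $-50 + 108 i \approx -50.0 + 108.0 i$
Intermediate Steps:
$n = -54$ ($n = \left(-9\right) 6 = -54$)
$G{\left(Z \right)} = -54$
$S{\left(C,L \right)} = 1 - C$
$s = -1$ ($s = -4 + 3 = -1$)
$E{\left(W,V \right)} = 54$ ($E{\left(W,V \right)} = - \frac{54}{-1} = \left(-54\right) \left(-1\right) = 54$)
$E{\left(8,S{\left(4,-3 \right)} \right)} \sqrt{10 - 14} - 50 = 54 \sqrt{10 - 14} - 50 = 54 \sqrt{-4} - 50 = 54 \cdot 2 i - 50 = 108 i - 50 = -50 + 108 i$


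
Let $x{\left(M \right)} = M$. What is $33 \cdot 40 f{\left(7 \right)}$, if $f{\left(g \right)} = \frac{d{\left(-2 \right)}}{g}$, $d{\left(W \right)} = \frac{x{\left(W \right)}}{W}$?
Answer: $\frac{1320}{7} \approx 188.57$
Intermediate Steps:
$d{\left(W \right)} = 1$ ($d{\left(W \right)} = \frac{W}{W} = 1$)
$f{\left(g \right)} = \frac{1}{g}$ ($f{\left(g \right)} = 1 \frac{1}{g} = \frac{1}{g}$)
$33 \cdot 40 f{\left(7 \right)} = \frac{33 \cdot 40}{7} = 1320 \cdot \frac{1}{7} = \frac{1320}{7}$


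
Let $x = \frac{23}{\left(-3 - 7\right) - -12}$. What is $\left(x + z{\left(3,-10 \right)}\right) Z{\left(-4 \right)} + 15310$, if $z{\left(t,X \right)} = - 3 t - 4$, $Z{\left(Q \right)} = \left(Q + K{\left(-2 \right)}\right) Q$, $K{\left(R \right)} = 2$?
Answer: $15298$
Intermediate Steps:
$Z{\left(Q \right)} = Q \left(2 + Q\right)$ ($Z{\left(Q \right)} = \left(Q + 2\right) Q = \left(2 + Q\right) Q = Q \left(2 + Q\right)$)
$z{\left(t,X \right)} = -4 - 3 t$
$x = \frac{23}{2}$ ($x = \frac{23}{-10 + 12} = \frac{23}{2} \approx 11.5$)
$\left(x + z{\left(3,-10 \right)}\right) Z{\left(-4 \right)} + 15310 = \left(\frac{23}{2} - 13\right) \left(- 4 \left(2 - 4\right)\right) + 15310 = \left(\frac{23}{2} - 13\right) \left(\left(-4\right) \left(-2\right)\right) + 15310 = \left(\frac{23}{2} - 13\right) 8 + 15310 = \left(- \frac{3}{2}\right) 8 + 15310 = -12 + 15310 = 15298$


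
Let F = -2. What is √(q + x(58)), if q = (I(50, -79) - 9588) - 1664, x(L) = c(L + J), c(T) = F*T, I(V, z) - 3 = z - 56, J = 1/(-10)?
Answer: I*√287495/5 ≈ 107.24*I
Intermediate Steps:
J = -⅒ (J = 1*(-⅒) = -⅒ ≈ -0.10000)
I(V, z) = -53 + z (I(V, z) = 3 + (z - 56) = 3 + (-56 + z) = -53 + z)
c(T) = -2*T
x(L) = ⅕ - 2*L (x(L) = -2*(L - ⅒) = -2*(-⅒ + L) = ⅕ - 2*L)
q = -11384 (q = ((-53 - 79) - 9588) - 1664 = (-132 - 9588) - 1664 = -9720 - 1664 = -11384)
√(q + x(58)) = √(-11384 + (⅕ - 2*58)) = √(-11384 + (⅕ - 116)) = √(-11384 - 579/5) = √(-57499/5) = I*√287495/5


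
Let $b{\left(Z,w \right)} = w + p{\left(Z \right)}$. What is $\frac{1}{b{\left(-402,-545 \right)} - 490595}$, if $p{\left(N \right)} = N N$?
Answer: $- \frac{1}{329536} \approx -3.0346 \cdot 10^{-6}$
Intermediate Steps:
$p{\left(N \right)} = N^{2}$
$b{\left(Z,w \right)} = w + Z^{2}$
$\frac{1}{b{\left(-402,-545 \right)} - 490595} = \frac{1}{\left(-545 + \left(-402\right)^{2}\right) - 490595} = \frac{1}{\left(-545 + 161604\right) - 490595} = \frac{1}{161059 - 490595} = \frac{1}{-329536} = - \frac{1}{329536}$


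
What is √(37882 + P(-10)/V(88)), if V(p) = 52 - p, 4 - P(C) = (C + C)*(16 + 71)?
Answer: √340502/3 ≈ 194.51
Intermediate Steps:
P(C) = 4 - 174*C (P(C) = 4 - (C + C)*(16 + 71) = 4 - 2*C*87 = 4 - 174*C)
√(37882 + P(-10)/V(88)) = √(37882 + (4 - 174*(-10))/(52 - 1*88)) = √(37882 + (4 + 1740)/(52 - 88)) = √(37882 + 1744/(-36)) = √(37882 + 1744*(-1/36)) = √(37882 - 436/9) = √(340502/9) = √340502/3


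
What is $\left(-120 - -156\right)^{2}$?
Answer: $1296$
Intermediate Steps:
$\left(-120 - -156\right)^{2} = \left(-120 + 156\right)^{2} = 36^{2} = 1296$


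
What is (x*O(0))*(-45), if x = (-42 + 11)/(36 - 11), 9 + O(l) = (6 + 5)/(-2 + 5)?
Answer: -1488/5 ≈ -297.60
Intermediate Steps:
O(l) = -16/3 (O(l) = -9 + (6 + 5)/(-2 + 5) = -9 + 11/3 = -16/3)
x = -31/25 ≈ -1.2400
(x*O(0))*(-45) = -31/25*(-16/3)*(-45) = (496/75)*(-45) = -1488/5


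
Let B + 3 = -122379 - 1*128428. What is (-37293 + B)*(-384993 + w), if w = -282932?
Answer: 192431196275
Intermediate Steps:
B = -250810 (B = -3 + (-122379 - 1*128428) = -3 + (-122379 - 128428) = -3 - 250807 = -250810)
(-37293 + B)*(-384993 + w) = (-37293 - 250810)*(-384993 - 282932) = -288103*(-667925) = 192431196275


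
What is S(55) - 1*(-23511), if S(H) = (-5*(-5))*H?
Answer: 24886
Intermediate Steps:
S(H) = 25*H
S(55) - 1*(-23511) = 25*55 - 1*(-23511) = 1375 + 23511 = 24886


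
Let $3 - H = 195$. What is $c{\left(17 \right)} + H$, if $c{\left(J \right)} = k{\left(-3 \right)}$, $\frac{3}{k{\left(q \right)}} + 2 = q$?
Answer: $- \frac{963}{5} \approx -192.6$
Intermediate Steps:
$H = -192$ ($H = 3 - 195 = -192$)
$k{\left(q \right)} = \frac{3}{-2 + q}$
$c{\left(J \right)} = - \frac{3}{5}$ ($c{\left(J \right)} = \frac{3}{-2 - 3} = \frac{3}{-5} = 3 \left(- \frac{1}{5}\right) = - \frac{3}{5}$)
$c{\left(17 \right)} + H = - \frac{3}{5} - 192 = - \frac{963}{5}$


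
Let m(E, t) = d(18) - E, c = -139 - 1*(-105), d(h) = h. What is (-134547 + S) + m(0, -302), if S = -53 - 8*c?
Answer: -134310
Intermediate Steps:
c = -34 (c = -139 + 105 = -34)
m(E, t) = 18 - E
S = 219 (S = -53 - 8*(-34) = -53 + 272 = 219)
(-134547 + S) + m(0, -302) = (-134547 + 219) + (18 - 1*0) = -134328 + (18 + 0) = -134328 + 18 = -134310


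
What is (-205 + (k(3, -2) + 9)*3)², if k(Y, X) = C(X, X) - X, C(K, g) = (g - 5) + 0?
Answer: 37249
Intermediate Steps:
C(K, g) = -5 + g (C(K, g) = (-5 + g) + 0 = -5 + g)
k(Y, X) = -5 (k(Y, X) = (-5 + X) - X = -5)
(-205 + (k(3, -2) + 9)*3)² = (-205 + (-5 + 9)*3)² = (-205 + 4*3)² = (-205 + 12)² = (-193)² = 37249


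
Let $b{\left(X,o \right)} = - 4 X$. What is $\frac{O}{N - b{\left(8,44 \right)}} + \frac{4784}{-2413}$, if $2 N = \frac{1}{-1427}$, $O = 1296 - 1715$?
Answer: $- \frac{3322436506}{220372051} \approx -15.076$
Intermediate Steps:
$O = -419$
$N = - \frac{1}{2854}$ ($N = \frac{1}{2 \left(-1427\right)} = \frac{1}{2} \left(- \frac{1}{1427}\right) = - \frac{1}{2854} \approx -0.00035039$)
$\frac{O}{N - b{\left(8,44 \right)}} + \frac{4784}{-2413} = - \frac{419}{- \frac{1}{2854} - \left(-4\right) 8} + \frac{4784}{-2413} = - \frac{419}{- \frac{1}{2854} - -32} + 4784 \left(- \frac{1}{2413}\right) = - \frac{419}{- \frac{1}{2854} + 32} - \frac{4784}{2413} = - \frac{419}{\frac{91327}{2854}} - \frac{4784}{2413} = \left(-419\right) \frac{2854}{91327} - \frac{4784}{2413} = - \frac{1195826}{91327} - \frac{4784}{2413} = - \frac{3322436506}{220372051}$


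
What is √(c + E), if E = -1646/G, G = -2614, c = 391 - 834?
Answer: 9*I*√9329366/1307 ≈ 21.033*I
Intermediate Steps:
c = -443
E = 823/1307 (E = -1646/(-2614) = -1646*(-1/2614) = 823/1307 ≈ 0.62969)
√(c + E) = √(-443 + 823/1307) = √(-578178/1307) = 9*I*√9329366/1307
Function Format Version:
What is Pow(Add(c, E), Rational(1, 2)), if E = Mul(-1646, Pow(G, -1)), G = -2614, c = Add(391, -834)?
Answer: Mul(Rational(9, 1307), I, Pow(9329366, Rational(1, 2))) ≈ Mul(21.033, I)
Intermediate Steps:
c = -443
E = Rational(823, 1307) (E = Mul(-1646, Pow(-2614, -1)) = Mul(-1646, Rational(-1, 2614)) = Rational(823, 1307) ≈ 0.62969)
Pow(Add(c, E), Rational(1, 2)) = Pow(Add(-443, Rational(823, 1307)), Rational(1, 2)) = Pow(Rational(-578178, 1307), Rational(1, 2)) = Mul(Rational(9, 1307), I, Pow(9329366, Rational(1, 2)))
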